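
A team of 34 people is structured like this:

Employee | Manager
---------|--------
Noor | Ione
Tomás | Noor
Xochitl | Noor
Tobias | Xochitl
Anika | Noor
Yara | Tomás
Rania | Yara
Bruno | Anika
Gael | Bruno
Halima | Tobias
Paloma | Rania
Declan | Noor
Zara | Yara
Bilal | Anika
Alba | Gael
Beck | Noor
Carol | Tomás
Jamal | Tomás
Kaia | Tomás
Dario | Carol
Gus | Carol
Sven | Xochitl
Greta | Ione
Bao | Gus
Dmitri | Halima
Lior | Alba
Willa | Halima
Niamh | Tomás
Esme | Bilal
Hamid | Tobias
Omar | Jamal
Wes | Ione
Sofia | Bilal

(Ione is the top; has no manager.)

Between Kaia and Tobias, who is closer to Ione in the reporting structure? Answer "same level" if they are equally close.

same level

Both Kaia and Tobias are 3 levels below Ione.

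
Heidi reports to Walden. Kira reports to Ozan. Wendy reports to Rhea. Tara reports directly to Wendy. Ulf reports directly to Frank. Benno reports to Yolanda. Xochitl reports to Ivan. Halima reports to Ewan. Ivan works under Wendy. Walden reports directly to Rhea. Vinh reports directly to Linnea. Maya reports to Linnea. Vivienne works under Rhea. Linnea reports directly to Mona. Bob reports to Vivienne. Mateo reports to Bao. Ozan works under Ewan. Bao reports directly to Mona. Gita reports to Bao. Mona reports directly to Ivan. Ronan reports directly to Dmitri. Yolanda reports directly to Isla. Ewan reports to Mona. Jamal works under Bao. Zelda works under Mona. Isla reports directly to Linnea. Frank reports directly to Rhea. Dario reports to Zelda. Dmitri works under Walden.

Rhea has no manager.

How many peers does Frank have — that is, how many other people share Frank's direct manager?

3

Frank reports to Rhea. Rhea's other direct reports are Wendy, Walden, Vivienne — 3 peers.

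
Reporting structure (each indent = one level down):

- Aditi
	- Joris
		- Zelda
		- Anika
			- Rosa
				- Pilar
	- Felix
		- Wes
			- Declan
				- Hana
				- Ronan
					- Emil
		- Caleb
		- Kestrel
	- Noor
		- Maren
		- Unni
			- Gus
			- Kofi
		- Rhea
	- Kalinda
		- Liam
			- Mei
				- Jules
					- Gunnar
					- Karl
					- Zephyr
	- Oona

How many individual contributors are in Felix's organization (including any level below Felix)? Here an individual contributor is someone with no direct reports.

4

The people in Felix's organization with no one reporting to them are Kestrel, Caleb, Emil, Hana. That is 4.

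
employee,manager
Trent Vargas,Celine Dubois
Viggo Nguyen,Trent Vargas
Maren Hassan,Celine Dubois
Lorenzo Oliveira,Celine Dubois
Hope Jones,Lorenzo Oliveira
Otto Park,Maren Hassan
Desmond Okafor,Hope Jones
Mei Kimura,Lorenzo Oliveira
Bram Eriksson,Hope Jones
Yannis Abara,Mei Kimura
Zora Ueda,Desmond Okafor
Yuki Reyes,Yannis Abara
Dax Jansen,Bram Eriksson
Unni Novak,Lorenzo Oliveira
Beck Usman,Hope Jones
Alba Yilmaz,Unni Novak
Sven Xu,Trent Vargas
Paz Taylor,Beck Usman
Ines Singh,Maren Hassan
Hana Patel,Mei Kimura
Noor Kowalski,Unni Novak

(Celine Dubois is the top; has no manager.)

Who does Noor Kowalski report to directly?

Unni Novak

Noor Kowalski reports directly to Unni Novak.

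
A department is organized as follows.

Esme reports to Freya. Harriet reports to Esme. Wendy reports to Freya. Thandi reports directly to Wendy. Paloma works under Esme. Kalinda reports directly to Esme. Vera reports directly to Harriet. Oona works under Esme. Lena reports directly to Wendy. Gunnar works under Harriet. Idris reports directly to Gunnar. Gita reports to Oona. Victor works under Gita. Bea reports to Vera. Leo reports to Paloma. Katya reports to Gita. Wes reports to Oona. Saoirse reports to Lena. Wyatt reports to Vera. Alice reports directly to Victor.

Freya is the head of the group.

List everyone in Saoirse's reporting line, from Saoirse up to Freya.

Saoirse -> Lena -> Wendy -> Freya

Saoirse reports to Lena. Lena reports to Wendy. Wendy reports to Freya. Freya is at the top.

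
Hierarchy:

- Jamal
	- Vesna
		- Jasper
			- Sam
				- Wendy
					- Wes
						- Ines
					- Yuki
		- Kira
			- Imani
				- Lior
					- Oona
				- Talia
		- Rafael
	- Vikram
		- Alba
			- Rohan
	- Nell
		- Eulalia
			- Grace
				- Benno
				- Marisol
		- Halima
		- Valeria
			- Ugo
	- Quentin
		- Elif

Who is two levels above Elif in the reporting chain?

Jamal

Elif reports to Quentin, and Quentin reports to Jamal. So Elif's skip-level manager is Jamal.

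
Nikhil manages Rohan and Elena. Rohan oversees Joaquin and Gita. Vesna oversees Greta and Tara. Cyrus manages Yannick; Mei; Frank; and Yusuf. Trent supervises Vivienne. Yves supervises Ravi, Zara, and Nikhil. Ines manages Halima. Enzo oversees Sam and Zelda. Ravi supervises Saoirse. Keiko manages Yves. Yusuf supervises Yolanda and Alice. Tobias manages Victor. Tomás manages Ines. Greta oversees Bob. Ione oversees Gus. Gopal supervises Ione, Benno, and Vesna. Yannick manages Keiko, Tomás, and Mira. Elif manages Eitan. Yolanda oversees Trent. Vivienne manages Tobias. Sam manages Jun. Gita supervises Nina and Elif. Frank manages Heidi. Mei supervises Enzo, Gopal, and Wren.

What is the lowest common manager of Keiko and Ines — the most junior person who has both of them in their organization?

Yannick

Keiko's chain of managers is Yannick, Cyrus. Ines's chain of managers is Tomás, Yannick, Cyrus. The first manager that appears in both chains is Yannick.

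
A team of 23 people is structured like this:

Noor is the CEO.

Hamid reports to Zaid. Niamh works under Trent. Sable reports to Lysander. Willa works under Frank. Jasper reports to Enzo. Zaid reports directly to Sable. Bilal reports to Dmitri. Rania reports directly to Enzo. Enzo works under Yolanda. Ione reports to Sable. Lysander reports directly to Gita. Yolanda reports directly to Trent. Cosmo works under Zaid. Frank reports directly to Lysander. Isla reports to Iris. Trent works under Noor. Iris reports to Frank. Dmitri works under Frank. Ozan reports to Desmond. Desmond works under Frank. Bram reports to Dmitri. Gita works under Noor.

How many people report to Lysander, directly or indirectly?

14

Lysander directly manages Frank, Sable. Under Frank: Dmitri, Bram, Bilal, Willa, Iris, Isla, Desmond, Ozan (8). Under Sable: Ione, Zaid, Hamid, Cosmo (4). So Lysander's organization is 2 direct reports plus everyone under them: 9 + 5 = 14.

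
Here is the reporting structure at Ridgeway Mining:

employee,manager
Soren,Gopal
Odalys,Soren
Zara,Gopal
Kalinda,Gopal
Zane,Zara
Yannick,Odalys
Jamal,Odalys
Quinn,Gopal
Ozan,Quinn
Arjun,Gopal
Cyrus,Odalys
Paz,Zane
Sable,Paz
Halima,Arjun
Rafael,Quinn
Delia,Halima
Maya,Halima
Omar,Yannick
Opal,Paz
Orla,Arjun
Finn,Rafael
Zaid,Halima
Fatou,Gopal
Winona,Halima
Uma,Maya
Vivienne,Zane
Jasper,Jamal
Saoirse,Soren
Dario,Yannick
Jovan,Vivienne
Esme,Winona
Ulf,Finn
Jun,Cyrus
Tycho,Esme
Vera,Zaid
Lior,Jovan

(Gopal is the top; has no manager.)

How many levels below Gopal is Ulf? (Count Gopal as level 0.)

Chain from Ulf up to Gopal: Ulf → Finn → Rafael → Quinn → Gopal. That is 4 steps up, so Ulf is 4 levels below Gopal.

4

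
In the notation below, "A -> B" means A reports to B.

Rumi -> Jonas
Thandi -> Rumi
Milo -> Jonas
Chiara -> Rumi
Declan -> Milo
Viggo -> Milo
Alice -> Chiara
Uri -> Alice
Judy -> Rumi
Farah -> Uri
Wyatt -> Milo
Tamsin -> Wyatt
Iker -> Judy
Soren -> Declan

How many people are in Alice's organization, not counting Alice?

2

Alice directly manages Uri. Under Uri: Farah (1). That's 2 in total.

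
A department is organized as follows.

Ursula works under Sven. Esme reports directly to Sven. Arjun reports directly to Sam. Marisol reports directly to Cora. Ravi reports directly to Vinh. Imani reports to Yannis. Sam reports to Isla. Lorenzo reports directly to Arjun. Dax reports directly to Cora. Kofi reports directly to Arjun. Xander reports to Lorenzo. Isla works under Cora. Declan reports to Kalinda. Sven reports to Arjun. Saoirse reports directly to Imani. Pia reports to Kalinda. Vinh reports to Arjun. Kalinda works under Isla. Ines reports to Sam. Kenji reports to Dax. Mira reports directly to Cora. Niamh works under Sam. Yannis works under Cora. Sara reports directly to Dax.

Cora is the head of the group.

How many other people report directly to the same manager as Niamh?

2

Niamh reports to Sam. Sam's other direct reports are Arjun, Ines — 2 peers.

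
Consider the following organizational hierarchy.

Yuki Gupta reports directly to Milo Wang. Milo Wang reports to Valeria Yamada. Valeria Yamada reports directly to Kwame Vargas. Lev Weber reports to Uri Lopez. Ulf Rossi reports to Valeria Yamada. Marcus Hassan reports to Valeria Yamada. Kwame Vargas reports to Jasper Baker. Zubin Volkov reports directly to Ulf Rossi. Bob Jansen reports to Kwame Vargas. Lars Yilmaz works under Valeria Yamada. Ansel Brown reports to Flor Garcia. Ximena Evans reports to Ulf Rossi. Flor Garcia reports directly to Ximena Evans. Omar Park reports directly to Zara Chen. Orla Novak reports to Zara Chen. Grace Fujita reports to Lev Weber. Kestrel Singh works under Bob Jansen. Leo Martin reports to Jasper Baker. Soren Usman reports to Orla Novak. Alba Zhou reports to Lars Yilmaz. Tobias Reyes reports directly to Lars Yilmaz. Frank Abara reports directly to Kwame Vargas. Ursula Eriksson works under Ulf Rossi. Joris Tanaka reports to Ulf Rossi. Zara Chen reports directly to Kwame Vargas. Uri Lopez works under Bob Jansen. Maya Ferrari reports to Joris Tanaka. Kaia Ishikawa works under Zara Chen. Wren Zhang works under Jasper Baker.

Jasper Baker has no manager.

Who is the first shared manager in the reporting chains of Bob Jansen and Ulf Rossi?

Kwame Vargas

Bob Jansen's chain of managers is Kwame Vargas, Jasper Baker. Ulf Rossi's chain of managers is Valeria Yamada, Kwame Vargas, Jasper Baker. The first manager that appears in both chains is Kwame Vargas.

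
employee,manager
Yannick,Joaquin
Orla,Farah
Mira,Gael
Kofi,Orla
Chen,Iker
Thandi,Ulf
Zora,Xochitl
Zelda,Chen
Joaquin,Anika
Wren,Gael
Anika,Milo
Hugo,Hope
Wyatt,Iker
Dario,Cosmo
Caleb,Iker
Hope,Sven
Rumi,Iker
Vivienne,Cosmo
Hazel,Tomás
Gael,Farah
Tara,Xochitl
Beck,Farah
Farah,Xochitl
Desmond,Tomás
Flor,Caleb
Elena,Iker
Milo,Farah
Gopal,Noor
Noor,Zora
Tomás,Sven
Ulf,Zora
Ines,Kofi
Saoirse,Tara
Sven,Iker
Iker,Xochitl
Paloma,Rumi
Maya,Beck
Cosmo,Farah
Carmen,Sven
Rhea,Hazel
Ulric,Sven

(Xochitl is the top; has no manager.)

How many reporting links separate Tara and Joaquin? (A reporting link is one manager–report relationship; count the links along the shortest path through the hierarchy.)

5

Tara is 1 level below Xochitl, and Joaquin is 4 levels below Xochitl (their lowest common manager). The shortest path runs up from Tara to Xochitl and back down to Joaquin: 1 + 4 = 5 links.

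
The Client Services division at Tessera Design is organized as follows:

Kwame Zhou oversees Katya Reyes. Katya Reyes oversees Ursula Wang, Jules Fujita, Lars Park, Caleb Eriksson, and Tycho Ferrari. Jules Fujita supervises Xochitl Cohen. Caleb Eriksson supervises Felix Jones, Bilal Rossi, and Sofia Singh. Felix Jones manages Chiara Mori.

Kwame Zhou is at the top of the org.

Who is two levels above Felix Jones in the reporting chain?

Felix Jones reports to Caleb Eriksson, and Caleb Eriksson reports to Katya Reyes. So Felix Jones's skip-level manager is Katya Reyes.

Katya Reyes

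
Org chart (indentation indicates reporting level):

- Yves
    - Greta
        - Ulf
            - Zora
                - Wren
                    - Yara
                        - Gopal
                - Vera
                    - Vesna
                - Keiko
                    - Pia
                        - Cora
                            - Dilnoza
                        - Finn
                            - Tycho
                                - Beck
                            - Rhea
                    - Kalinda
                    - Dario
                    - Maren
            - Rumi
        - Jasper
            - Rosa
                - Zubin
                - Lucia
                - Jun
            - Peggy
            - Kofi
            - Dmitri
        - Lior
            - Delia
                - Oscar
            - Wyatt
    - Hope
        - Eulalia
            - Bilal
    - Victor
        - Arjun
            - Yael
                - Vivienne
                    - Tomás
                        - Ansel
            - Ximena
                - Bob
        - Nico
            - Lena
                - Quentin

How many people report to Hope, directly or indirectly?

2

Hope directly manages Eulalia. Under Eulalia: Bilal (1). That's 2 in total.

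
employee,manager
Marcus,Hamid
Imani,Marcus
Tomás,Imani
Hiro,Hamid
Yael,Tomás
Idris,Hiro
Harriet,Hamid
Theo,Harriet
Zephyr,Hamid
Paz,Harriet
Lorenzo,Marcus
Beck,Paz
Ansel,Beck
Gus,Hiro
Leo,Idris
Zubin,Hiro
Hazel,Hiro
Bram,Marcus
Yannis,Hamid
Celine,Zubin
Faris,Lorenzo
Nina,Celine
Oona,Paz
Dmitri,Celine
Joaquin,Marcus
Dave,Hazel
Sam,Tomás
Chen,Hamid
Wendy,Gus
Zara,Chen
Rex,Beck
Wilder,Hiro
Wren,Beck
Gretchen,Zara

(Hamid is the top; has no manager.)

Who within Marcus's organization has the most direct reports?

Marcus

Direct-report counts within Marcus's organization: Marcus has 4; Lorenzo has 1; Imani has 1; Tomás has 2. The largest is 4, held by Marcus.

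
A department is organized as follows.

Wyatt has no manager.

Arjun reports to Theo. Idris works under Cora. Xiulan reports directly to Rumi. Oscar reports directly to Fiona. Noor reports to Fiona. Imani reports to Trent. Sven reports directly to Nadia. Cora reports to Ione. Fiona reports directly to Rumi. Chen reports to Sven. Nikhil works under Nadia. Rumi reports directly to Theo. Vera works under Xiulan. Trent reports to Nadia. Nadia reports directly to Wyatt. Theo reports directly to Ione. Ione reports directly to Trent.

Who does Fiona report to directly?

Rumi

Fiona reports directly to Rumi.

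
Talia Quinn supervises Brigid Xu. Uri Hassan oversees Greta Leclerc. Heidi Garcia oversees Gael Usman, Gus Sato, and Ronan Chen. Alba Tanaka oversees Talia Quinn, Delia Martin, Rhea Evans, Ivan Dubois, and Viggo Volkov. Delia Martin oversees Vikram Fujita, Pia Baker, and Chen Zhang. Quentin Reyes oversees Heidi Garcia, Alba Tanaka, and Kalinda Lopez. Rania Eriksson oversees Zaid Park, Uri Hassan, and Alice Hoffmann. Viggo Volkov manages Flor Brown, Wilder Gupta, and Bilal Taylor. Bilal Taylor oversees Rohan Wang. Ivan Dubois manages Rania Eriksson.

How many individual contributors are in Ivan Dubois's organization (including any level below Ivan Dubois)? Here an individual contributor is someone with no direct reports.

3

The people in Ivan Dubois's organization with no one reporting to them are Zaid Park, Alice Hoffmann, Greta Leclerc. That is 3.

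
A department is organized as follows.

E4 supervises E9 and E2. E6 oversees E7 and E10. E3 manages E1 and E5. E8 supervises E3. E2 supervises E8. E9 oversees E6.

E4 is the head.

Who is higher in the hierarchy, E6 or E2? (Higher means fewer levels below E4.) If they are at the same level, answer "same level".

E2

E6 is 2 levels below E4; E2 is 1. E2 is higher.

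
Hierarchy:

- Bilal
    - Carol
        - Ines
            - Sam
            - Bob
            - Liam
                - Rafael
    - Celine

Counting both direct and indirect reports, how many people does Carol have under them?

5

Carol directly manages Ines. Under Ines: Liam, Rafael, Bob, Sam (4). That's 5 in total.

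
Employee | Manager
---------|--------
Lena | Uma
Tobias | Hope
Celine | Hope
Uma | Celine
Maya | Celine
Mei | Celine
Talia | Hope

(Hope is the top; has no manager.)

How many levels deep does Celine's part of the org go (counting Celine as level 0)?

2

The longest chain under Celine runs Celine → Uma → Lena, which is 2 levels below Celine.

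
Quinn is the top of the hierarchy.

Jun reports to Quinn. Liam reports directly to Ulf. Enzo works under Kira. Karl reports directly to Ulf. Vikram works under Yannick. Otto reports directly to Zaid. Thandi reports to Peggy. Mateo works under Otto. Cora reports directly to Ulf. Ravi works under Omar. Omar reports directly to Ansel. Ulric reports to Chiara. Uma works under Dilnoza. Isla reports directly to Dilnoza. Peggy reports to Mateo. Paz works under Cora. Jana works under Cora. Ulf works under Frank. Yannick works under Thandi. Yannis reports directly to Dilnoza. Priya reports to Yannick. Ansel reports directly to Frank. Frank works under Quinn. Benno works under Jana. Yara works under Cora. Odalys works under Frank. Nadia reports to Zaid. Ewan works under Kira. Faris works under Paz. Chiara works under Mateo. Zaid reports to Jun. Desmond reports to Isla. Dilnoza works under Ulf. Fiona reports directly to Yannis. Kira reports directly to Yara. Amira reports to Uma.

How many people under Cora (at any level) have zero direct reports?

The people in Cora's organization with no one reporting to them are Benno, Faris, Enzo, Ewan. That is 4.

4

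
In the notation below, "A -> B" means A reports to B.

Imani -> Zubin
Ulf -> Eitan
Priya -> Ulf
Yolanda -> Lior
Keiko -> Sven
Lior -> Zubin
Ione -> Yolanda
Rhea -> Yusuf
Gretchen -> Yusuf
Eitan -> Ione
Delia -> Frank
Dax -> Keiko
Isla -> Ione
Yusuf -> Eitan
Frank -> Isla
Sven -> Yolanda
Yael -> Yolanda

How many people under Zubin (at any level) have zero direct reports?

The people in Zubin's organization with no one reporting to them are Imani, Yael, Dax, Delia, Rhea, Gretchen, Priya. That is 7.

7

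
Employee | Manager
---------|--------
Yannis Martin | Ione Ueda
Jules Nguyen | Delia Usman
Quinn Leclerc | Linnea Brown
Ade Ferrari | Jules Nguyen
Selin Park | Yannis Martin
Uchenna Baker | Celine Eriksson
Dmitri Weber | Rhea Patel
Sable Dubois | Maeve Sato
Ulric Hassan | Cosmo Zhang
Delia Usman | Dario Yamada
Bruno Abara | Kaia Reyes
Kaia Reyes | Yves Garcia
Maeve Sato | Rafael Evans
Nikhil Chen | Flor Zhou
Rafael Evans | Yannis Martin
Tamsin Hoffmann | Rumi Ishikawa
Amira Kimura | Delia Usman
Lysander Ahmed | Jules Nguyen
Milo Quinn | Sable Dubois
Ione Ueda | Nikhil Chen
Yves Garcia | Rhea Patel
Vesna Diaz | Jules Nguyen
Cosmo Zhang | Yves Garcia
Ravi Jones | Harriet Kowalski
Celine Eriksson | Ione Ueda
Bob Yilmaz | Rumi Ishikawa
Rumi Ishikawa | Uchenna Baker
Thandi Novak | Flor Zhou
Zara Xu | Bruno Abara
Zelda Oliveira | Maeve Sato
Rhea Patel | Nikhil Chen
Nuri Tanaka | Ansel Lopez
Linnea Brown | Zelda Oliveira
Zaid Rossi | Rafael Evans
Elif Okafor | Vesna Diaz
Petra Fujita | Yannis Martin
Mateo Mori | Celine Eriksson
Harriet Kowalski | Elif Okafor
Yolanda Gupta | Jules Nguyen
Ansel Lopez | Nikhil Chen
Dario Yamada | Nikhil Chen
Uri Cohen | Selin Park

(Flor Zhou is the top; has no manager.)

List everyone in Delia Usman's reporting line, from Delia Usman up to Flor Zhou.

Delia Usman reports to Dario Yamada. Dario Yamada reports to Nikhil Chen. Nikhil Chen reports to Flor Zhou. Flor Zhou is at the top.

Delia Usman -> Dario Yamada -> Nikhil Chen -> Flor Zhou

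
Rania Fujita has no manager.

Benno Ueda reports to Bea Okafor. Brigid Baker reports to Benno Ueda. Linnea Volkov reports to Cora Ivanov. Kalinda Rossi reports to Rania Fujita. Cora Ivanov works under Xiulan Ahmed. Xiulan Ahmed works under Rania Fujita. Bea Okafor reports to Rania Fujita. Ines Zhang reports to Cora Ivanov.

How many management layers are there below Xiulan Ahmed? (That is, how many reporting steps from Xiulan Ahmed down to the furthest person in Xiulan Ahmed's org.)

2

The longest chain under Xiulan Ahmed runs Xiulan Ahmed → Cora Ivanov → Ines Zhang, which is 2 levels below Xiulan Ahmed.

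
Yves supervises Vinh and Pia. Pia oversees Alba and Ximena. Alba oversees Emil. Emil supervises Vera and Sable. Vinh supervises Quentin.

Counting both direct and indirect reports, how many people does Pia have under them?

Pia directly manages Alba, Ximena. Under Alba: Emil, Sable, Vera (3). Ximena has no reports. So Pia's organization is 2 direct reports plus everyone under them: 4 + 1 = 5.

5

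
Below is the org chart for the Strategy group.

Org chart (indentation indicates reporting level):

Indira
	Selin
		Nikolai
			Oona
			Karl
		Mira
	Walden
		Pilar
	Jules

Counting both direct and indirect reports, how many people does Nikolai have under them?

2

Nikolai directly manages Oona, Karl. Oona has no reports. Karl has no reports. So Nikolai's organization is 2 direct reports plus everyone under them: 1 + 1 = 2.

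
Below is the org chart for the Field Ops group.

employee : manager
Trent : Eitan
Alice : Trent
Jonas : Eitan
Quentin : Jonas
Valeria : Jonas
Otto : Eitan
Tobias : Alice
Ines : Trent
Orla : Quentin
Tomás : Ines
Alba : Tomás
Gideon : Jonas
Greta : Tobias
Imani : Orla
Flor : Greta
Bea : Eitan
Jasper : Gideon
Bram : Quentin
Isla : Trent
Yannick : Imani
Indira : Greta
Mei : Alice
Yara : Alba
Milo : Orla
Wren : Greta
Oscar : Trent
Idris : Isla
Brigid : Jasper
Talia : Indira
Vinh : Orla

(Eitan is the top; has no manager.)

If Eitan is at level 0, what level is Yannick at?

Chain from Yannick up to Eitan: Yannick → Imani → Orla → Quentin → Jonas → Eitan. That is 5 steps up, so Yannick is 5 levels below Eitan.

5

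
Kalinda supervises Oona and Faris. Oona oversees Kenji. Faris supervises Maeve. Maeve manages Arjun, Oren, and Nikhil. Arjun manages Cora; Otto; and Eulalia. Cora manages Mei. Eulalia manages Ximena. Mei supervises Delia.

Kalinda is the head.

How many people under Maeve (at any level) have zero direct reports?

5

The people in Maeve's organization with no one reporting to them are Nikhil, Oren, Ximena, Otto, Delia. That is 5.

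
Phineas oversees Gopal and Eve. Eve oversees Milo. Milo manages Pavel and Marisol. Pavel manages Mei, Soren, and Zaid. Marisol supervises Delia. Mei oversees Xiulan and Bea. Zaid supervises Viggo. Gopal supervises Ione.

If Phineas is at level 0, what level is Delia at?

Chain from Delia up to Phineas: Delia → Marisol → Milo → Eve → Phineas. That is 4 steps up, so Delia is 4 levels below Phineas.

4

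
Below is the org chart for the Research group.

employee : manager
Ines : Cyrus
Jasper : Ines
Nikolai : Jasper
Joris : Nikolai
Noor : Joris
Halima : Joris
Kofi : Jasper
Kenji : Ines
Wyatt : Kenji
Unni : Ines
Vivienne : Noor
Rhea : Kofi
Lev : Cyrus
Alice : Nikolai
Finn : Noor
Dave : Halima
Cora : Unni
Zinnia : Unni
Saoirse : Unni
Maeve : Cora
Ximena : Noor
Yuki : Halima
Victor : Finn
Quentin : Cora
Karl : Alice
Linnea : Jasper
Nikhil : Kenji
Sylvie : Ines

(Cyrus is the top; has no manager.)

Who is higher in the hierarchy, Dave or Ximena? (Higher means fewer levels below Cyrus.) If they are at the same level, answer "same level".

same level

Both Dave and Ximena are 6 levels below Cyrus.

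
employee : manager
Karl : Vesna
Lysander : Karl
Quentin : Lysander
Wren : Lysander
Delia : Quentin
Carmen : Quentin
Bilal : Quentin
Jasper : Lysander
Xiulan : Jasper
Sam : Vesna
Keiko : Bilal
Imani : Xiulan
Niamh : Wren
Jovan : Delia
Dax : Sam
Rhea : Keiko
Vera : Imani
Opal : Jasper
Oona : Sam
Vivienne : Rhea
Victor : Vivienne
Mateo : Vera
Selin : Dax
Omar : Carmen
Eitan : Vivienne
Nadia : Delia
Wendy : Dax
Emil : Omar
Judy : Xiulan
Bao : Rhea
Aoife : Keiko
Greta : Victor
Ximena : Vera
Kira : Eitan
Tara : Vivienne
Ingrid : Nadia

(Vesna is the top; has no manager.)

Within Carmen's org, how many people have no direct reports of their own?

1

The only person in Carmen's organization with no one reporting to them is Emil. That is 1.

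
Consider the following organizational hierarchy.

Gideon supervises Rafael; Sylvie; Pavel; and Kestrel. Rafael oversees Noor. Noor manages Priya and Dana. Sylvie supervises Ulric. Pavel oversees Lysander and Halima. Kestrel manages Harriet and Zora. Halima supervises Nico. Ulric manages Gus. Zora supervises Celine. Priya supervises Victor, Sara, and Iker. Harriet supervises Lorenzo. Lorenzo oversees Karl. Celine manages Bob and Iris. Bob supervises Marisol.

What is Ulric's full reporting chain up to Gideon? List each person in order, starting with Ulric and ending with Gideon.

Ulric -> Sylvie -> Gideon

Ulric reports to Sylvie. Sylvie reports to Gideon. Gideon is at the top.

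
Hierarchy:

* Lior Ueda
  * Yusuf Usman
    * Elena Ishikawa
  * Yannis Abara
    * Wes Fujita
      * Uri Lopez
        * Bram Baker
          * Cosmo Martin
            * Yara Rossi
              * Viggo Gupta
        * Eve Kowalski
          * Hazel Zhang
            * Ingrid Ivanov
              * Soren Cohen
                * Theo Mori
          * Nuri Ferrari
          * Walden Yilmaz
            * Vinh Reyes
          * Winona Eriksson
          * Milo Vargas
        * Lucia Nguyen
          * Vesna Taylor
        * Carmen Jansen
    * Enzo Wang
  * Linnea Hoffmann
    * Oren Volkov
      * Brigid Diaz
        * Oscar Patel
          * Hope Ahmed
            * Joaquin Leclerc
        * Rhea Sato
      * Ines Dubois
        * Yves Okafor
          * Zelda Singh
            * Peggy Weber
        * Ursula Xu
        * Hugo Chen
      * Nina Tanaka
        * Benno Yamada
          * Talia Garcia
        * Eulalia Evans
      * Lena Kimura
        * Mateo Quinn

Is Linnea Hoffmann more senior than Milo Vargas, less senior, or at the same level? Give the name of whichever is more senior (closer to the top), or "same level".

Linnea Hoffmann

Linnea Hoffmann is 1 level below Lior Ueda; Milo Vargas is 5. Linnea Hoffmann is higher.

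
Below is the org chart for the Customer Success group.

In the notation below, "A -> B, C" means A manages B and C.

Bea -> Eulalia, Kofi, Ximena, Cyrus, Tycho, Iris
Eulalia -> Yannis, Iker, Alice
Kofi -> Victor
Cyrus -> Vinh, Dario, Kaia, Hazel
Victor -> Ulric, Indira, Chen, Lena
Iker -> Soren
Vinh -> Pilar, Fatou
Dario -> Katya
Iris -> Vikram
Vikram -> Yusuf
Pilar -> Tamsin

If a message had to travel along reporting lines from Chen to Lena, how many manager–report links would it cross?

2

Chen is 1 level below Victor, and Lena is 1 level below Victor (their lowest common manager). The shortest path runs up from Chen to Victor and back down to Lena: 1 + 1 = 2 links.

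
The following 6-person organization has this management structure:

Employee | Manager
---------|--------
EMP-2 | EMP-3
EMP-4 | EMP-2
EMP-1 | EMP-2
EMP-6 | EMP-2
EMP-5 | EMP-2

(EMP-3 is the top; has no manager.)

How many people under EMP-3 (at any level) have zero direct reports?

4

The people in EMP-3's organization with no one reporting to them are EMP-5, EMP-6, EMP-1, EMP-4. That is 4.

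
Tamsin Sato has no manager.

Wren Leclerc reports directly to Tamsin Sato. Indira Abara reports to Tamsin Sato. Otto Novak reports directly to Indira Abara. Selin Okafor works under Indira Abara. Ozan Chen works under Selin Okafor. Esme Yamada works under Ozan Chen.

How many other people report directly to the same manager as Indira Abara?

1

Indira Abara reports to Tamsin Sato. Tamsin Sato's other direct reports are Wren Leclerc — 1 peer.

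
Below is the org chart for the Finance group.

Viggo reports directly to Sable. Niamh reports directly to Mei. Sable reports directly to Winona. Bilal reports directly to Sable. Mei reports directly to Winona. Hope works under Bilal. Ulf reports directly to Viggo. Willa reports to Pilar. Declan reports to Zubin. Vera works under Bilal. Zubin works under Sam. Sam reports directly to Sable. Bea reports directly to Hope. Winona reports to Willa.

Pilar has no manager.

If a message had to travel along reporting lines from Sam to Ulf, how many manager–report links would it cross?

3

Sam is 1 level below Sable, and Ulf is 2 levels below Sable (their lowest common manager). The shortest path runs up from Sam to Sable and back down to Ulf: 1 + 2 = 3 links.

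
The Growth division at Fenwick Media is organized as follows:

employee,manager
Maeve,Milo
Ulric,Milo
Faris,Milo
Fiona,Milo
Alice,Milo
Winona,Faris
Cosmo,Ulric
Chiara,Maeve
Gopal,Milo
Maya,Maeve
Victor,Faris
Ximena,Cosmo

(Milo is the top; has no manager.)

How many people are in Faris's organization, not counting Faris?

2

Faris directly manages Winona, Victor. Winona has no reports. Victor has no reports. So Faris's organization is 2 direct reports plus everyone under them: 1 + 1 = 2.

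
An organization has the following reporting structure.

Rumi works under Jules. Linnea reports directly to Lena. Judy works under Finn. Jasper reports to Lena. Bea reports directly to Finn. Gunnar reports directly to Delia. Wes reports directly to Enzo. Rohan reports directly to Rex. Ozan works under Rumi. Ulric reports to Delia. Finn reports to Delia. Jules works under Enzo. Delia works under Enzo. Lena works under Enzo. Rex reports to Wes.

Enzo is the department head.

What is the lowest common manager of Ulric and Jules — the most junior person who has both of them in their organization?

Enzo

Ulric's chain of managers is Delia, Enzo. Jules's chain of managers is Enzo. The first manager that appears in both chains is Enzo.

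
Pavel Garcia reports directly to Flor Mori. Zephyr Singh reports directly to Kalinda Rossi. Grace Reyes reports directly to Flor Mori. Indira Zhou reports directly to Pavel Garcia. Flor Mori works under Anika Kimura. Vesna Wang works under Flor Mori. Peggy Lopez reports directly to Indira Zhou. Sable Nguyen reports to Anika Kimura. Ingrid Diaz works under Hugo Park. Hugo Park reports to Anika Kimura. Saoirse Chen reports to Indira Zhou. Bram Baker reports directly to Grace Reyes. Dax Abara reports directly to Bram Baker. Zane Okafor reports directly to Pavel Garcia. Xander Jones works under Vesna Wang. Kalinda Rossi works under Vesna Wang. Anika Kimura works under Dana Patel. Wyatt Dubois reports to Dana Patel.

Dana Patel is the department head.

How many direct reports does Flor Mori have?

Flor Mori directly manages Grace Reyes, Vesna Wang, Pavel Garcia. That is 3 direct reports.

3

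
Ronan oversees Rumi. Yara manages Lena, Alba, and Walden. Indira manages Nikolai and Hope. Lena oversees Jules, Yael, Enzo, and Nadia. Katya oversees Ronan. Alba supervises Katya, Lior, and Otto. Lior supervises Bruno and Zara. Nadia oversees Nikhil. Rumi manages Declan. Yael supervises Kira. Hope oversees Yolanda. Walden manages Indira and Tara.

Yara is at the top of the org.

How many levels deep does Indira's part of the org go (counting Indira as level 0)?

The longest chain under Indira runs Indira → Hope → Yolanda, which is 2 levels below Indira.

2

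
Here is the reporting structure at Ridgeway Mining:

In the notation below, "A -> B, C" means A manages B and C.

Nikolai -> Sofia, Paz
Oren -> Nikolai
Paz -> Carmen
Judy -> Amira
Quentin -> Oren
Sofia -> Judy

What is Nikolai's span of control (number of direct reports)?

Nikolai directly manages Sofia, Paz. That is 2 direct reports.

2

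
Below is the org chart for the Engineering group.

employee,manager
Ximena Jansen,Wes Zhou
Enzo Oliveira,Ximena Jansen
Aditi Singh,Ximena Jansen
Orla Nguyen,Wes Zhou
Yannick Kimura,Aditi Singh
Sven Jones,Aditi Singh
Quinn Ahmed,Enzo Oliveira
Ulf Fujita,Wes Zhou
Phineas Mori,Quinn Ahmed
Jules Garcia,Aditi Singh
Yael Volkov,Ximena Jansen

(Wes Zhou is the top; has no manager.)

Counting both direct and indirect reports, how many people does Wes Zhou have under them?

11

Wes Zhou directly manages Ximena Jansen, Orla Nguyen, Ulf Fujita. Under Ximena Jansen: Yael Volkov, Aditi Singh, Jules Garcia, Sven Jones, Yannick Kimura, Enzo Oliveira, Quinn Ahmed, Phineas Mori (8). Orla Nguyen has no reports. Ulf Fujita has no reports. So Wes Zhou's organization is 3 direct reports plus everyone under them: 9 + 1 + 1 = 11.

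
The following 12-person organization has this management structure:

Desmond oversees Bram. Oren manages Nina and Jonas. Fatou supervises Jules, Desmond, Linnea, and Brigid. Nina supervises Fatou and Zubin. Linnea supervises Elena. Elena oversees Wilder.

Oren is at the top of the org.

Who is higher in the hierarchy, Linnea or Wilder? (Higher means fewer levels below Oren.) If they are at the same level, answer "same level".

Linnea

Linnea is 3 levels below Oren; Wilder is 5. Linnea is higher.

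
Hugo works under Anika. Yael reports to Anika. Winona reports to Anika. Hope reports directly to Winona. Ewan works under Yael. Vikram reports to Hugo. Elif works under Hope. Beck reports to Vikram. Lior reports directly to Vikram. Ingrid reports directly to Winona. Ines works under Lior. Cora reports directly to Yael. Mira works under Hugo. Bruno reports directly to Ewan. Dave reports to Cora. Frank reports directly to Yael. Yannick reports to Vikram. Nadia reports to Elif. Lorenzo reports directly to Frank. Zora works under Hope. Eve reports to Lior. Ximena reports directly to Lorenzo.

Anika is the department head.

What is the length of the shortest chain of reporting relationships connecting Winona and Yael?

2

Winona is 1 level below Anika, and Yael is 1 level below Anika (their lowest common manager). The shortest path runs up from Winona to Anika and back down to Yael: 1 + 1 = 2 links.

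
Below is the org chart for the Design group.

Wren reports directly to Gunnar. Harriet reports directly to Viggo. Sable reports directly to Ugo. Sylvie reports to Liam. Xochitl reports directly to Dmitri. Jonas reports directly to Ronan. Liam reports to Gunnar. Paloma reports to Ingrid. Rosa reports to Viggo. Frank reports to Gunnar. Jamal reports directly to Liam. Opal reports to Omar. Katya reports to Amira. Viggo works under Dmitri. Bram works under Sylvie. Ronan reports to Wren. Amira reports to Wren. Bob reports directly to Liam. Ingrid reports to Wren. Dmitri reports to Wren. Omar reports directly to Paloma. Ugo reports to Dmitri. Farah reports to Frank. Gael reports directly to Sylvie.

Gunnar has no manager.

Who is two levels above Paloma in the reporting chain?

Wren

Paloma reports to Ingrid, and Ingrid reports to Wren. So Paloma's skip-level manager is Wren.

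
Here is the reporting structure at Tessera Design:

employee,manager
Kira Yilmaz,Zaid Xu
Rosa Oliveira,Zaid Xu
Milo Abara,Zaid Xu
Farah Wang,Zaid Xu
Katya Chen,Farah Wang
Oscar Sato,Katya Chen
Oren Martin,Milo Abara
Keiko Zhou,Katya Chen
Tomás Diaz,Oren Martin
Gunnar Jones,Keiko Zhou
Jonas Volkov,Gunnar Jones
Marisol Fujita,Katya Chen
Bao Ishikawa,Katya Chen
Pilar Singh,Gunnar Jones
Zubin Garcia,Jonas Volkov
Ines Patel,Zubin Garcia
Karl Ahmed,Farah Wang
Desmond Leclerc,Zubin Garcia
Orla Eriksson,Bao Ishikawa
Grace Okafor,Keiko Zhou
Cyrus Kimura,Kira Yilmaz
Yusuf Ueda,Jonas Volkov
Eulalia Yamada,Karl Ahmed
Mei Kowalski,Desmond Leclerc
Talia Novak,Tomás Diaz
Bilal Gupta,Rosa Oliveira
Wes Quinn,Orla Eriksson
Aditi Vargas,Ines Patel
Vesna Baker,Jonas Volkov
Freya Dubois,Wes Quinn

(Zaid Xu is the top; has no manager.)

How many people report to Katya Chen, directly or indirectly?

Katya Chen directly manages Oscar Sato, Keiko Zhou, Marisol Fujita, Bao Ishikawa. Oscar Sato has no reports. Under Keiko Zhou: Grace Okafor, Gunnar Jones, Pilar Singh, Jonas Volkov, Vesna Baker, Yusuf Ueda, Zubin Garcia, Desmond Leclerc, Mei Kowalski, Ines Patel, Aditi Vargas (11). Marisol Fujita has no reports. Under Bao Ishikawa: Orla Eriksson, Wes Quinn, Freya Dubois (3). So Katya Chen's organization is 4 direct reports plus everyone under them: 1 + 12 + 1 + 4 = 18.

18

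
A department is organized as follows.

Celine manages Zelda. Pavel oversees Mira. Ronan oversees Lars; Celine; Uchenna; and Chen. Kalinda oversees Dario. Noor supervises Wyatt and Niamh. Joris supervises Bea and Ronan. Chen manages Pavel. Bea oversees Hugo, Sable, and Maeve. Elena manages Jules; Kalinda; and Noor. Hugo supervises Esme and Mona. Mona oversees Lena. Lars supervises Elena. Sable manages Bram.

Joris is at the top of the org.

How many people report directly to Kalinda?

Kalinda directly manages Dario. That is 1 direct report.

1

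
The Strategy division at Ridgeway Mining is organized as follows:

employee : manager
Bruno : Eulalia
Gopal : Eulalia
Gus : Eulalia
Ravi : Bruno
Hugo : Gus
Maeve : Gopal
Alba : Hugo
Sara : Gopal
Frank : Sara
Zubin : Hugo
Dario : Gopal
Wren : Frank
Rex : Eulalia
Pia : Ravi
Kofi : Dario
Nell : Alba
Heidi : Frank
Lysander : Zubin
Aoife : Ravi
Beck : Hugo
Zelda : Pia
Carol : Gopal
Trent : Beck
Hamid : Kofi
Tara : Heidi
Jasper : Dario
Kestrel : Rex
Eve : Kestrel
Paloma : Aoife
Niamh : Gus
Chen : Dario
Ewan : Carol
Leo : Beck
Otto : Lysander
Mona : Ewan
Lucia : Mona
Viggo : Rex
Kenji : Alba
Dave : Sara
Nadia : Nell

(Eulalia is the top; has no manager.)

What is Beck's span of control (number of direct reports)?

2

Beck directly manages Trent, Leo. That is 2 direct reports.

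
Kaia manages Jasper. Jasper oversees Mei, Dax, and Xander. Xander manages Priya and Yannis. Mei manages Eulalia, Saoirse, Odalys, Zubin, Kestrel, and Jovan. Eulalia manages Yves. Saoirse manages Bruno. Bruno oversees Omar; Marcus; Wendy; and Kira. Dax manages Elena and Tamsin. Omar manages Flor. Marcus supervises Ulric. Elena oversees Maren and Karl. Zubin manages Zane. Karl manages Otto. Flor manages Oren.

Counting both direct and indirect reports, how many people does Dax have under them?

5

Dax directly manages Elena, Tamsin. Under Elena: Maren, Karl, Otto (3). Tamsin has no reports. So Dax's organization is 2 direct reports plus everyone under them: 4 + 1 = 5.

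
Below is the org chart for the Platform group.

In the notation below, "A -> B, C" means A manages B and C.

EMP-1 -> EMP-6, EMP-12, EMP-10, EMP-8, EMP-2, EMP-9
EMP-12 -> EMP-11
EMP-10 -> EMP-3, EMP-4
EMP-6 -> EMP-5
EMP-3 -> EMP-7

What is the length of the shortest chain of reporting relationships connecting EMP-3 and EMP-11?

4

EMP-3 is 2 levels below EMP-1, and EMP-11 is 2 levels below EMP-1 (their lowest common manager). The shortest path runs up from EMP-3 to EMP-1 and back down to EMP-11: 2 + 2 = 4 links.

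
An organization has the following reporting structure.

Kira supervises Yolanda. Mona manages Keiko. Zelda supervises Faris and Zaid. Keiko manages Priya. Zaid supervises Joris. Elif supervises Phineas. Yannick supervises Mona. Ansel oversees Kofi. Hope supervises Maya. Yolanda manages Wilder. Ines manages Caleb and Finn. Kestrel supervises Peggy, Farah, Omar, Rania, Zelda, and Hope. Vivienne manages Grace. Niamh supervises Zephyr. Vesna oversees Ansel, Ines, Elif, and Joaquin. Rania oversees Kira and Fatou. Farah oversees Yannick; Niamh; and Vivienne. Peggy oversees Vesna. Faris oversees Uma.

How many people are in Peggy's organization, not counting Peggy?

Peggy directly manages Vesna. Under Vesna: Joaquin, Elif, Phineas, Ines, Finn, Caleb, Ansel, Kofi (8). That's 9 in total.

9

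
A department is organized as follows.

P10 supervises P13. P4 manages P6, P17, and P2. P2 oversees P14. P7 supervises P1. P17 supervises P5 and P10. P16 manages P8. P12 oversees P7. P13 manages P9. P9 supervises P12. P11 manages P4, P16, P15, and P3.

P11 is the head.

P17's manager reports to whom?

P11

P17 reports to P4, and P4 reports to P11. So P17's skip-level manager is P11.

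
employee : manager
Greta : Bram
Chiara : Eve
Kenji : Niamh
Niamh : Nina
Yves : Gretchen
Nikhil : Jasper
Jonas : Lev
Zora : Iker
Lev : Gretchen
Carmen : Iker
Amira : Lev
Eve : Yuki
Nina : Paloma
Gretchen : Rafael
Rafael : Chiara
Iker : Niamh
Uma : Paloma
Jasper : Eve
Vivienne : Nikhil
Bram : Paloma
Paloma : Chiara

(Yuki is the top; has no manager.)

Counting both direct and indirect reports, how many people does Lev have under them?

2

Lev directly manages Jonas, Amira. Jonas has no reports. Amira has no reports. So Lev's organization is 2 direct reports plus everyone under them: 1 + 1 = 2.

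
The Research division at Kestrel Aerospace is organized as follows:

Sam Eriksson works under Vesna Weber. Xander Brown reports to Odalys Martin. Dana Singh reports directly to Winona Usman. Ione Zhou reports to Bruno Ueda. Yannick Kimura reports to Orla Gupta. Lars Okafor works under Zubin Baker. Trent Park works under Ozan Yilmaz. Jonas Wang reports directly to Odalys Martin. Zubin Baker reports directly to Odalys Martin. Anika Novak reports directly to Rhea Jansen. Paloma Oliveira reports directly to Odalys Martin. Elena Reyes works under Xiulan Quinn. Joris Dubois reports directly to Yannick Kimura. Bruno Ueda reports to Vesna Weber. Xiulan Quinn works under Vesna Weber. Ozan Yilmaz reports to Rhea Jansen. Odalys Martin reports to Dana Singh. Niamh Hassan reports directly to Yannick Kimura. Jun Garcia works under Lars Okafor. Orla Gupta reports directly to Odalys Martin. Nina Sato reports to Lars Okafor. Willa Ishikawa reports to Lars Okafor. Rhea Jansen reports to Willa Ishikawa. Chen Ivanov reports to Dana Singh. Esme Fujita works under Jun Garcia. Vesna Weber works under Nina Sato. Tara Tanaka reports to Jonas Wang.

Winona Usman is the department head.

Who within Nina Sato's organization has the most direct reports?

Vesna Weber

Direct-report counts within Nina Sato's organization: Nina Sato has 1; Vesna Weber has 3; Xiulan Quinn has 1; Bruno Ueda has 1. The largest is 3, held by Vesna Weber.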